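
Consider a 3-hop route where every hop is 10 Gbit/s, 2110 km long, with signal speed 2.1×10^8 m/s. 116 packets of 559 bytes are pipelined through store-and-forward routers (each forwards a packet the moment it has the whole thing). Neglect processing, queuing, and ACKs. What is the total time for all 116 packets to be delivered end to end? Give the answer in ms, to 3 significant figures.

30.2 ms

Per-hop transmission t_tx = L/R = 4472/10000000000 = 0.0004472 ms.
Per-hop propagation t_prop = 2110000/210000000 = 10.0476 ms.
Pipeline fill: first packet needs 3·t_tx to clear all hops; remaining 115 packets each add one t_tx.
Total = (3+116-1)·t_tx + 3·t_prop = 118·0.0004472 + 3·10.0476 = 30.2 ms.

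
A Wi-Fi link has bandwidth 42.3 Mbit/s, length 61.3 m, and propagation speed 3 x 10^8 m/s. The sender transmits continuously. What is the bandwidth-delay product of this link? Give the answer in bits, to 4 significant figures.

8.643 bits

Propagation delay = 61.3 / 300000000 = 2.04333e-07 s.
BDP = R × t_prop = 42300000 × 2.04333e-07 = 8.6433 bits.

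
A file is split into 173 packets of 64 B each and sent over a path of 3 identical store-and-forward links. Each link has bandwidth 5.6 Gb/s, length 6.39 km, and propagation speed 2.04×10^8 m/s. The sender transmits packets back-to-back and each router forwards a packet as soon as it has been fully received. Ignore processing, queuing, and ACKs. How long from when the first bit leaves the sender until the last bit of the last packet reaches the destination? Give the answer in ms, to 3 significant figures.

Per-hop transmission t_tx = L/R = 512/5600000000 = 9.14286e-05 ms.
Per-hop propagation t_prop = 6390/204000000 = 0.0313235 ms.
Pipeline fill: first packet needs 3·t_tx to clear all hops; remaining 172 packets each add one t_tx.
Total = (3+173-1)·t_tx + 3·t_prop = 175·9.14286e-05 + 3·0.0313235 = 0.110 ms.

0.110 ms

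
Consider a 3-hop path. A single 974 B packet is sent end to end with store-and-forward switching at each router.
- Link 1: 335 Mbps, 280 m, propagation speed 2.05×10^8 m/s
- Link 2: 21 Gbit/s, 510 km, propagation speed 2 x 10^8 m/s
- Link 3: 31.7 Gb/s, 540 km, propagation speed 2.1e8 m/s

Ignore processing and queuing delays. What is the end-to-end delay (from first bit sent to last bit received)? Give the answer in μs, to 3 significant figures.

L = 974 × 8 = 7792 bits.
Transmission delays (L/R per hop): 23.2597, 0.371048, 0.245804 μs; sum = 23.8766 μs.
Propagation delays (d/s per hop): 1.36585, 2550, 2571.43 μs; sum = 5122.79 μs.
End-to-end = 5150 μs.

5150 μs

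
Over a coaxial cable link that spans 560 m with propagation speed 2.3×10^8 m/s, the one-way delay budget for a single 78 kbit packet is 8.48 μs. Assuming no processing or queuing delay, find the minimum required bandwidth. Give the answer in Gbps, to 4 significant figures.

12.90 Gbps

Propagation delay = 560 / 2.3e+08 = 2.43478 μs.
Transmission budget = 8.48 − 2.43478 = 6.04522 μs.
R ≥ L / t_tx = 78000 bits / 6.04522e-06 s = 12.90 Gbps.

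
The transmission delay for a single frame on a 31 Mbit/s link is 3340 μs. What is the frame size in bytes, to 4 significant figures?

12940 bytes

L = R × t_tx = 31000000 b/s × 0.00334 s = 103540 bits.
In bytes: 103540 / 8 = 12940 bytes.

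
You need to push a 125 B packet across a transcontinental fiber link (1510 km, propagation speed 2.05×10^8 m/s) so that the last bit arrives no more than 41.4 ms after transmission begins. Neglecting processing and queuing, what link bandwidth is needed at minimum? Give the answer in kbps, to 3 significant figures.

L = 1000 bits.
Propagation delay = 1510000 / 2.05e+08 = 7.36585 ms.
Transmission budget = 41.4 − 7.36585 = 34.0341 ms.
R ≥ L / t_tx = 1000 bits / 0.0340341 s = 29.4 kbps.

29.4 kbps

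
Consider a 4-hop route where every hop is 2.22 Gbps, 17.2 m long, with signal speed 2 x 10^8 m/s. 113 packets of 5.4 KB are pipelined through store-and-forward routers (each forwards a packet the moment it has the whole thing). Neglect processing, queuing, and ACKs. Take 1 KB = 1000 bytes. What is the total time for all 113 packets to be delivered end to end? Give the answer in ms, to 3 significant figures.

2.26 ms

Per-hop transmission t_tx = L/R = 43200/2220000000 = 0.0194595 ms.
Per-hop propagation t_prop = 17.2/200000000 = 8.6e-05 ms.
Pipeline fill: first packet needs 4·t_tx to clear all hops; remaining 112 packets each add one t_tx.
Total = (4+113-1)·t_tx + 4·t_prop = 116·0.0194595 + 4·8.6e-05 = 2.26 ms.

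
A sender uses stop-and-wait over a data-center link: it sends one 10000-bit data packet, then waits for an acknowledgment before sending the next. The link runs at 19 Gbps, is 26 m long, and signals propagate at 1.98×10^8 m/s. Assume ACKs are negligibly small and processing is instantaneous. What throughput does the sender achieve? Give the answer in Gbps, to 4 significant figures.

t_tx = L/R = 10000/19000000000 = 5.26316e-07 s.
t_prop = 26/198000000 = 1.31313e-07 s; RTT = 2.62626e-07 s.
Cycle = t_tx + RTT = 7.88942e-07 s.
Throughput = L / cycle = 10000 / 7.88942e-07 = 12.68 Gbps.

12.68 Gbps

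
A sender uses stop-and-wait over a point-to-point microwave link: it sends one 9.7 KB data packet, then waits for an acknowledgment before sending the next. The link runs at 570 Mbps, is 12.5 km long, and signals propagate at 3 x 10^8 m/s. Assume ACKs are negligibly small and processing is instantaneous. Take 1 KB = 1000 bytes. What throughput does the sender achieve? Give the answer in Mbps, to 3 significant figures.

354 Mbps

t_tx = L/R = 77600/570000000 = 0.00013614 s.
t_prop = 12500/300000000 = 4.16667e-05 s; RTT = 8.33333e-05 s.
Cycle = t_tx + RTT = 0.000219474 s.
Throughput = L / cycle = 77600 / 0.000219474 = 354 Mbps.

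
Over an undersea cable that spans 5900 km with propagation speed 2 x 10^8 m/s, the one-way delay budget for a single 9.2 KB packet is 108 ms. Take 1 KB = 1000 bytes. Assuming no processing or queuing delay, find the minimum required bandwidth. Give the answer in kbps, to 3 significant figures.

938 kbps

L = 73600 bits.
Propagation delay = 5900000 / 200000000 = 29.5 ms.
Transmission budget = 108 − 29.5 = 78.5 ms.
R ≥ L / t_tx = 73600 bits / 0.0785 s = 938 kbps.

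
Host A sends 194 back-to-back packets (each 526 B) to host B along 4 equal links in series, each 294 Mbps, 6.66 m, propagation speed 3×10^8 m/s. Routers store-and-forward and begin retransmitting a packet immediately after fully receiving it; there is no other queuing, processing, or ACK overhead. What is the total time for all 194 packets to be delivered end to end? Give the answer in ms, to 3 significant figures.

Per-hop transmission t_tx = L/R = 4208/294000000 = 0.0143129 ms.
Per-hop propagation t_prop = 6.66/300000000 = 2.22e-05 ms.
Pipeline fill: first packet needs 4·t_tx to clear all hops; remaining 193 packets each add one t_tx.
Total = (4+194-1)·t_tx + 4·t_prop = 197·0.0143129 + 4·2.22e-05 = 2.82 ms.

2.82 ms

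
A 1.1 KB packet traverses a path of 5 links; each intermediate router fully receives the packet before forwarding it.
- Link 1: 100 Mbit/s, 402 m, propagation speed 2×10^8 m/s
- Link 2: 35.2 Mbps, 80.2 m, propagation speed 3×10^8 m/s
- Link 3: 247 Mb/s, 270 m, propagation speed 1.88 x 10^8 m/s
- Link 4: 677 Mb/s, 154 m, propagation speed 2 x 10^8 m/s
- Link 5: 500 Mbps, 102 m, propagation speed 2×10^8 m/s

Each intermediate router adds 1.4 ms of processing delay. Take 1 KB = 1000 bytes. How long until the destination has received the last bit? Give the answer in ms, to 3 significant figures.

L = 8800 bits.
Transmission delays (L/R per hop): 0.088, 0.25, 0.0356275, 0.0129985, 0.0176 ms; sum = 0.404226 ms.
Propagation delays (d/s per hop): 0.00201, 0.000267333, 0.00143617, 0.00077, 0.00051 ms; sum = 0.0049935 ms.
Processing at 4 router(s): 4 × 1.4 ms = 5.6 ms.
End-to-end = 6.01 ms.

6.01 ms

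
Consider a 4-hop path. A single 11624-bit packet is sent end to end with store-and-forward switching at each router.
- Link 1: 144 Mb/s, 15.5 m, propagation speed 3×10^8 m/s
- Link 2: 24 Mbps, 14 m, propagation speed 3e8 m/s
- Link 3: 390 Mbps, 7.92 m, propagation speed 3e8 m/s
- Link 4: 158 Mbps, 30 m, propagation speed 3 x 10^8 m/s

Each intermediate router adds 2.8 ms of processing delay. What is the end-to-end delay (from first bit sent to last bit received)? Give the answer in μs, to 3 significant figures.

Transmission delays (L/R per hop): 80.7222, 484.333, 29.8051, 73.5696 μs; sum = 668.43 μs.
Propagation delays (d/s per hop): 0.0516667, 0.0466667, 0.0264, 0.1 μs; sum = 0.224733 μs.
Processing at 3 router(s): 3 × 2.8 ms = 8400 μs.
End-to-end = 9070 μs.

9070 μs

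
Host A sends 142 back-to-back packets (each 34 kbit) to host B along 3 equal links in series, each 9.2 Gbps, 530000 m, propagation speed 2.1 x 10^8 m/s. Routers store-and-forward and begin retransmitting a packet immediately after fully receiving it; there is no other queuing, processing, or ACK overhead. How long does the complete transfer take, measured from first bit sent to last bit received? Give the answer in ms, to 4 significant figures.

8.104 ms

Per-hop transmission t_tx = L/R = 34000/9200000000 = 0.00369565 ms.
Per-hop propagation t_prop = 530000/210000000 = 2.52381 ms.
Pipeline fill: first packet needs 3·t_tx to clear all hops; remaining 141 packets each add one t_tx.
Total = (3+142-1)·t_tx + 3·t_prop = 144·0.00369565 + 3·2.52381 = 8.104 ms.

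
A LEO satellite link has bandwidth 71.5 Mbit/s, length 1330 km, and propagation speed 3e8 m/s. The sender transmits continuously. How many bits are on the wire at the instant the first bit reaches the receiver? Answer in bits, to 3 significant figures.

317000 bits

Propagation delay = 1330000 / 300000000 = 0.00443333 s.
BDP = R × t_prop = 71500000 × 0.00443333 = 316983 bits.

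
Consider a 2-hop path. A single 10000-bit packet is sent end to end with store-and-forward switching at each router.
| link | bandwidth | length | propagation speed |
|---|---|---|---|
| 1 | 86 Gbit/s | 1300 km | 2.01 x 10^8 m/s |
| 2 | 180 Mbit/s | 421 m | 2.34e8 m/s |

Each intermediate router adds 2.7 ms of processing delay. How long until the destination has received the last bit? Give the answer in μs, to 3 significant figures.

Transmission delays (L/R per hop): 0.116279, 55.5556 μs; sum = 55.6718 μs.
Propagation delays (d/s per hop): 6467.66, 1.79915 μs; sum = 6469.46 μs.
Processing at 1 router(s): 1 × 2.7 ms = 2700 μs.
End-to-end = 9230 μs.

9230 μs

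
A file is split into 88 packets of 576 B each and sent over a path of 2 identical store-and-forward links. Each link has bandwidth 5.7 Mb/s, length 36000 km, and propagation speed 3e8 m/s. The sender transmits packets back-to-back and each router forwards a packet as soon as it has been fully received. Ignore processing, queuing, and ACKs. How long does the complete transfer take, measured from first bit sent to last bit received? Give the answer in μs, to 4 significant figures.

311900 μs

Per-hop transmission t_tx = L/R = 4608/5700000 = 808.421 μs.
Per-hop propagation t_prop = 36000000/300000000 = 120000 μs.
Pipeline fill: first packet needs 2·t_tx to clear all hops; remaining 87 packets each add one t_tx.
Total = (2+88-1)·t_tx + 2·t_prop = 89·808.421 + 2·120000 = 311900 μs.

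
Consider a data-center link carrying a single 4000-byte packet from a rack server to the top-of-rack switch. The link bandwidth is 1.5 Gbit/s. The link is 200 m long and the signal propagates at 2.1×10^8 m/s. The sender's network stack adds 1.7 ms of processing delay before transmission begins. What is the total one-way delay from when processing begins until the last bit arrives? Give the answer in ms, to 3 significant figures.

1.72 ms

L = 4000 × 8 = 32000 bits.
Transmission delay = L/R = 32000 / 1500000000 = 0.0213333 ms.
Propagation delay = d/s = 200 m / 210000000 m/s = 0.000952381 ms.
Plus processing delay 1.7 ms = 1.7 ms.
Total = 1.72 ms.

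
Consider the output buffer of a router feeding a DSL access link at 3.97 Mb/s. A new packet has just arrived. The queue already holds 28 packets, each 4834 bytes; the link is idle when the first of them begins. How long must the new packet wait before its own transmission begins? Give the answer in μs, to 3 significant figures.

273000 μs

Each queued packet: L/R = 38672/3970000 = 9741.06 μs.
28 queued → 272750 μs.
Queuing delay = 273000 μs.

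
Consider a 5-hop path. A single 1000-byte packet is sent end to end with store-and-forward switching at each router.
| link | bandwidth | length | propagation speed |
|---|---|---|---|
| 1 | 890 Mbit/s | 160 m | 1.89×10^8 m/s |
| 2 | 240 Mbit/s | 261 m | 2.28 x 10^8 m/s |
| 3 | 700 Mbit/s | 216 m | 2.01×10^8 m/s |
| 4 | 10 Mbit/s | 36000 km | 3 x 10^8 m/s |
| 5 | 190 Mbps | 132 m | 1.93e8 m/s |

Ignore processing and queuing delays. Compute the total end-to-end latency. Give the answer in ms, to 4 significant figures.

120.9 ms

L = 1000 × 8 = 8000 bits.
Transmission delays (L/R per hop): 0.00898876, 0.0333333, 0.0114286, 0.8, 0.0421053 ms; sum = 0.895856 ms.
Propagation delays (d/s per hop): 0.000846561, 0.00114474, 0.00107463, 120, 0.000683938 ms; sum = 120.004 ms.
End-to-end = 120.9 ms.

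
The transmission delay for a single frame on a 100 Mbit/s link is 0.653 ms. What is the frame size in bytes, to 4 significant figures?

L = R × t_tx = 100000000 b/s × 0.000653 s = 65300 bits.
In bytes: 65300 / 8 = 8163 bytes.

8163 bytes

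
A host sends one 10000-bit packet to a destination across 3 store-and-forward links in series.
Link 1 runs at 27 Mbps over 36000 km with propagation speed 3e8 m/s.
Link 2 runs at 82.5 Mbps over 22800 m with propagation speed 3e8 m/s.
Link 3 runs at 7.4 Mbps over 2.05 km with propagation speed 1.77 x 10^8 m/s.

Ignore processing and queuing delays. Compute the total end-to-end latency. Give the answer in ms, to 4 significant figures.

Transmission delays (L/R per hop): 0.37037, 0.121212, 1.35135 ms; sum = 1.84293 ms.
Propagation delays (d/s per hop): 120, 0.076, 0.0115819 ms; sum = 120.088 ms.
End-to-end = 121.9 ms.

121.9 ms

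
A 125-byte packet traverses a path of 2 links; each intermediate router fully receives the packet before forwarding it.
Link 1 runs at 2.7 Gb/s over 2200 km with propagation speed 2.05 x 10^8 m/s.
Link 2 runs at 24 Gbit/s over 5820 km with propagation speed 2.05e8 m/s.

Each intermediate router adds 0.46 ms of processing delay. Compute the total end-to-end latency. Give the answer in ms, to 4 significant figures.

39.58 ms

L = 125 × 8 = 1000 bits.
Transmission delays (L/R per hop): 0.00037037, 4.16667e-05 ms; sum = 0.000412037 ms.
Propagation delays (d/s per hop): 10.7317, 28.3902 ms; sum = 39.122 ms.
Processing at 1 router(s): 1 × 0.46 ms = 0.46 ms.
End-to-end = 39.58 ms.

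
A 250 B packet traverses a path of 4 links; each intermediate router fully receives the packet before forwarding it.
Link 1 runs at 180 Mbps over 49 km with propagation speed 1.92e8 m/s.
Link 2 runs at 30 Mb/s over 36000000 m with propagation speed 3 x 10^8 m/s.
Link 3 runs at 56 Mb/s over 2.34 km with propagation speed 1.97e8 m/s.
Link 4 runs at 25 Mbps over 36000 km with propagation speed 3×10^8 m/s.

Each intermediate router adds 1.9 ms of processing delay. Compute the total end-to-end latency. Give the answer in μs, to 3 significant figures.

246000 μs

L = 250 × 8 = 2000 bits.
Transmission delays (L/R per hop): 11.1111, 66.6667, 35.7143, 80 μs; sum = 193.492 μs.
Propagation delays (d/s per hop): 255.208, 120000, 11.8782, 120000 μs; sum = 240267 μs.
Processing at 3 router(s): 3 × 1.9 ms = 5700 μs.
End-to-end = 246000 μs.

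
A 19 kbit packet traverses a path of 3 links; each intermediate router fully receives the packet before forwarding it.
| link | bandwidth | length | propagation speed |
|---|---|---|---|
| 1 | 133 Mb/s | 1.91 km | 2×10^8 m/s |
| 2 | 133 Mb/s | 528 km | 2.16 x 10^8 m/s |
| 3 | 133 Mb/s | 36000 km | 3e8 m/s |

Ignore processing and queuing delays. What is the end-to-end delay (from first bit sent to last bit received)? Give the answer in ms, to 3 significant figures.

L = 19000 bits.
Transmission delay per hop = L/R = 19000/133000000 = 0.142857 ms; 3 hops → 0.428571 ms.
Propagation delays (d/s per hop): 0.00955, 2.44444, 120 ms; sum = 122.454 ms.
End-to-end = 123 ms.

123 ms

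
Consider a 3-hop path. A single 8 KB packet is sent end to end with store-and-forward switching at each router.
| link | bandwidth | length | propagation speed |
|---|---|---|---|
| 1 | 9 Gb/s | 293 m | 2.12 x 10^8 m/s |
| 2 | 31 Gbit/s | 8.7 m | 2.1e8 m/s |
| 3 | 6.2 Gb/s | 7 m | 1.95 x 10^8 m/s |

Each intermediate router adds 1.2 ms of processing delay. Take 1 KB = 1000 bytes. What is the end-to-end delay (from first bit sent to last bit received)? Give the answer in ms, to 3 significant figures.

2.42 ms

L = 64000 bits.
Transmission delays (L/R per hop): 0.00711111, 0.00206452, 0.0103226 ms; sum = 0.0194982 ms.
Propagation delays (d/s per hop): 0.00138208, 4.14286e-05, 3.58974e-05 ms; sum = 0.0014594 ms.
Processing at 2 router(s): 2 × 1.2 ms = 2.4 ms.
End-to-end = 2.42 ms.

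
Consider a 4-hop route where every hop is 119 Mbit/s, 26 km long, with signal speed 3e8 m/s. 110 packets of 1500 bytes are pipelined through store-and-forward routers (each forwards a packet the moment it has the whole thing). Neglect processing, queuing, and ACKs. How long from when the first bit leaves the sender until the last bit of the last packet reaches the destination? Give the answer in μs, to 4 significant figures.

11740 μs

Per-hop transmission t_tx = L/R = 12000/119000000 = 100.84 μs.
Per-hop propagation t_prop = 26000/300000000 = 86.6667 μs.
Pipeline fill: first packet needs 4·t_tx to clear all hops; remaining 109 packets each add one t_tx.
Total = (4+110-1)·t_tx + 4·t_prop = 113·100.84 + 4·86.6667 = 11740 μs.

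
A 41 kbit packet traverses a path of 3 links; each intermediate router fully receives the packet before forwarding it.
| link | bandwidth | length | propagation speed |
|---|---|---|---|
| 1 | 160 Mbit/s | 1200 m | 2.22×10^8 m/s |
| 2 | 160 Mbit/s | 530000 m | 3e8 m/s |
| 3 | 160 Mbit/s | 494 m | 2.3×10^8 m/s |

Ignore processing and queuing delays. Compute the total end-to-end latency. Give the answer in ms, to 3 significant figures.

L = 41000 bits.
Transmission delay per hop = L/R = 41000/160000000 = 0.25625 ms; 3 hops → 0.76875 ms.
Propagation delays (d/s per hop): 0.00540541, 1.76667, 0.00214783 ms; sum = 1.77422 ms.
End-to-end = 2.54 ms.

2.54 ms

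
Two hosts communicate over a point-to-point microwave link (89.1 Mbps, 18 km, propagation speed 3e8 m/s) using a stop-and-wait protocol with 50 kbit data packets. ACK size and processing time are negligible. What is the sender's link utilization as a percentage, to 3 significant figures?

82.4 %

t_tx = L/R = 50000/89100000 = 0.000561167 s.
t_prop = 18000/300000000 = 6e-05 s; RTT = 0.00012 s.
Cycle = t_tx + RTT = 0.000681167 s.
Utilization = t_tx / cycle = 0.000561167/0.000681167 = 82.4 %.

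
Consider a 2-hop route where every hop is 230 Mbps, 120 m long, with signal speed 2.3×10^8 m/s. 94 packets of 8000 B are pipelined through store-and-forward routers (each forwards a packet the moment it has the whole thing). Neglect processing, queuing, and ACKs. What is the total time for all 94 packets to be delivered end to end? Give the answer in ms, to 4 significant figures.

26.44 ms

Per-hop transmission t_tx = L/R = 64000/230000000 = 0.278261 ms.
Per-hop propagation t_prop = 120/2.3e+08 = 0.000521739 ms.
Pipeline fill: first packet needs 2·t_tx to clear all hops; remaining 93 packets each add one t_tx.
Total = (2+94-1)·t_tx + 2·t_prop = 95·0.278261 + 2·0.000521739 = 26.44 ms.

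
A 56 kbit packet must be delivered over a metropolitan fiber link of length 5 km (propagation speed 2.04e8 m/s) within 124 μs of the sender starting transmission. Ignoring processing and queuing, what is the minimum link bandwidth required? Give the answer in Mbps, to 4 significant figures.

Propagation delay = 5000 / 204000000 = 24.5098 μs.
Transmission budget = 124 − 24.5098 = 99.4902 μs.
R ≥ L / t_tx = 56000 bits / 9.94902e-05 s = 562.9 Mbps.

562.9 Mbps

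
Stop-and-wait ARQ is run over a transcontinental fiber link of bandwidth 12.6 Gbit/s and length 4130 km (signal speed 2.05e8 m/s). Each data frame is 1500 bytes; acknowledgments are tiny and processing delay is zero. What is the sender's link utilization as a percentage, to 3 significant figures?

t_tx = L/R = 12000/12600000000 = 9.52381e-07 s.
t_prop = 4130000/2.05e+08 = 0.0201463 s; RTT = 0.0402927 s.
Cycle = t_tx + RTT = 0.0402936 s.
Utilization = t_tx / cycle = 9.52381e-07/0.0402936 = 0.00236 %.

0.00236 %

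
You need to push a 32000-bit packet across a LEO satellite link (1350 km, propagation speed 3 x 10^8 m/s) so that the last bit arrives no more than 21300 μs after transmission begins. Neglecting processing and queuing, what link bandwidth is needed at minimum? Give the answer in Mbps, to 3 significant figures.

Propagation delay = 1350000 / 300000000 = 4500 μs.
Transmission budget = 21300 − 4500 = 16800 μs.
R ≥ L / t_tx = 32000 bits / 0.0168 s = 1.90 Mbps.

1.90 Mbps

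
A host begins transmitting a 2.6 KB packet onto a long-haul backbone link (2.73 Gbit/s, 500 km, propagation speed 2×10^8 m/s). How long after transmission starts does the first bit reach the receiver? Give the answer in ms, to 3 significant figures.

First bit experiences only propagation delay: d/s = 500000/200000000 = 2.50 ms.

2.50 ms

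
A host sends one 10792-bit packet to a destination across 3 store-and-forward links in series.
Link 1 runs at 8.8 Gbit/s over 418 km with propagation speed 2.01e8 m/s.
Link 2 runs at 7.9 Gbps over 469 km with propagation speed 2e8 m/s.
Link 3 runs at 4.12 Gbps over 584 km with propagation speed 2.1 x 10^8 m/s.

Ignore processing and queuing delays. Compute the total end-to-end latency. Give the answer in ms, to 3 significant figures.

Transmission delays (L/R per hop): 0.00122636, 0.00136608, 0.00261942 ms; sum = 0.00521186 ms.
Propagation delays (d/s per hop): 2.0796, 2.345, 2.78095 ms; sum = 7.20555 ms.
End-to-end = 7.21 ms.

7.21 ms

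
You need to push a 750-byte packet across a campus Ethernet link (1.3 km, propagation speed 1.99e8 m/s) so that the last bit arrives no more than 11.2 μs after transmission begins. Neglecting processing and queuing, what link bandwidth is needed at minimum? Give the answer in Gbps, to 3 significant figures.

L = 6000 bits.
Propagation delay = 1300 / 199000000 = 6.53266 μs.
Transmission budget = 11.2 − 6.53266 = 4.66734 μs.
R ≥ L / t_tx = 6000 bits / 4.66734e-06 s = 1.29 Gbps.

1.29 Gbps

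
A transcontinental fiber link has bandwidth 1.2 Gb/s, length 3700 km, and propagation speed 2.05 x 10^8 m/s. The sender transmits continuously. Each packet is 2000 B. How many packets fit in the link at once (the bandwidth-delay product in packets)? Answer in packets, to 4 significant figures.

Propagation delay = 3700000 / 2.05e+08 = 0.0180488 s.
BDP = R × t_prop = 1200000000 × 0.0180488 = 21658500 bits.
In packets of 16000 bits: 1354 packets.

1354 packets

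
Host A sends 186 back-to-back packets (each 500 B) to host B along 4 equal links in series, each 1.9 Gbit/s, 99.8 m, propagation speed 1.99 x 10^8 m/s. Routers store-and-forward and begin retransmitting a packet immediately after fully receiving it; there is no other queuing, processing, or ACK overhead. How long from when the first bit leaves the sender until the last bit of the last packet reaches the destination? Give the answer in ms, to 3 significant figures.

0.400 ms

Per-hop transmission t_tx = L/R = 4000/1900000000 = 0.00210526 ms.
Per-hop propagation t_prop = 99.8/199000000 = 0.000501508 ms.
Pipeline fill: first packet needs 4·t_tx to clear all hops; remaining 185 packets each add one t_tx.
Total = (4+186-1)·t_tx + 4·t_prop = 189·0.00210526 + 4·0.000501508 = 0.400 ms.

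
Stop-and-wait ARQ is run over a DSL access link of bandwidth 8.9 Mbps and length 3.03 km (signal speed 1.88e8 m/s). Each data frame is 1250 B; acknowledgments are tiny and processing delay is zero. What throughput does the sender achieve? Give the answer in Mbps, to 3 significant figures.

t_tx = L/R = 10000/8900000 = 0.0011236 s.
t_prop = 3030/188000000 = 1.6117e-05 s; RTT = 3.2234e-05 s.
Cycle = t_tx + RTT = 0.00115583 s.
Throughput = L / cycle = 10000 / 0.00115583 = 8.65 Mbps.

8.65 Mbps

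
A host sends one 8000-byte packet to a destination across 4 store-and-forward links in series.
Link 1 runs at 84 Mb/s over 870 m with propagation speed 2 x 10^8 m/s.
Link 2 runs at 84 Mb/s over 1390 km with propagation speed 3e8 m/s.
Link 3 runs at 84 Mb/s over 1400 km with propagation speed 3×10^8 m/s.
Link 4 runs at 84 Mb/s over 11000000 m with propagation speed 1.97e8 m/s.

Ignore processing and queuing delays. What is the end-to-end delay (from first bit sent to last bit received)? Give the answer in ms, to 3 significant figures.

68.2 ms

L = 8000 × 8 = 64000 bits.
Transmission delay per hop = L/R = 64000/84000000 = 0.761905 ms; 4 hops → 3.04762 ms.
Propagation delays (d/s per hop): 0.00435, 4.63333, 4.66667, 55.8376 ms; sum = 65.1419 ms.
End-to-end = 68.2 ms.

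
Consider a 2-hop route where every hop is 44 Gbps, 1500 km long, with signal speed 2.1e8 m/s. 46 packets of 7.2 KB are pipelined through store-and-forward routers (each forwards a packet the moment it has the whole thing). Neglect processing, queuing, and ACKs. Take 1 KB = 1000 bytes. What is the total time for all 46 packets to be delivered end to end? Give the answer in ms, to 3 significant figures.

Per-hop transmission t_tx = L/R = 57600/44000000000 = 0.00130909 ms.
Per-hop propagation t_prop = 1500000/210000000 = 7.14286 ms.
Pipeline fill: first packet needs 2·t_tx to clear all hops; remaining 45 packets each add one t_tx.
Total = (2+46-1)·t_tx + 2·t_prop = 47·0.00130909 + 2·7.14286 = 14.3 ms.

14.3 ms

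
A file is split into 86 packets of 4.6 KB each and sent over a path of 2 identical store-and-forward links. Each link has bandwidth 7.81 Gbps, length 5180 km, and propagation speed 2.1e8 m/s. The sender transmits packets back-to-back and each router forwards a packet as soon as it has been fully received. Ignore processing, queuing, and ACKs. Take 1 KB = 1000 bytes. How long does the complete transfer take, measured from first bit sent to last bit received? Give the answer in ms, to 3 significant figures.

Per-hop transmission t_tx = L/R = 36800/7810000000 = 0.00471191 ms.
Per-hop propagation t_prop = 5180000/210000000 = 24.6667 ms.
Pipeline fill: first packet needs 2·t_tx to clear all hops; remaining 85 packets each add one t_tx.
Total = (2+86-1)·t_tx + 2·t_prop = 87·0.00471191 + 2·24.6667 = 49.7 ms.

49.7 ms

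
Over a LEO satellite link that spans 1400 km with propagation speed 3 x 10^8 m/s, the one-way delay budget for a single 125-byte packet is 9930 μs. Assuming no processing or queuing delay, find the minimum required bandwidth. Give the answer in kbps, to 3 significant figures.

190 kbps

L = 1000 bits.
Propagation delay = 1400000 / 300000000 = 4666.67 μs.
Transmission budget = 9930 − 4666.67 = 5263.33 μs.
R ≥ L / t_tx = 1000 bits / 0.00526333 s = 190 kbps.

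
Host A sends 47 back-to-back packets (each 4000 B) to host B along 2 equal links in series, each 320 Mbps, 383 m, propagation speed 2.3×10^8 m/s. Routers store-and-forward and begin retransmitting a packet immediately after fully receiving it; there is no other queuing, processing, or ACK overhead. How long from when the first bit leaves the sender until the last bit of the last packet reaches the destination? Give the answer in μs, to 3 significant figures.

4800 μs

Per-hop transmission t_tx = L/R = 32000/320000000 = 100 μs.
Per-hop propagation t_prop = 383/2.3e+08 = 1.66522 μs.
Pipeline fill: first packet needs 2·t_tx to clear all hops; remaining 46 packets each add one t_tx.
Total = (2+47-1)·t_tx + 2·t_prop = 48·100 + 2·1.66522 = 4800 μs.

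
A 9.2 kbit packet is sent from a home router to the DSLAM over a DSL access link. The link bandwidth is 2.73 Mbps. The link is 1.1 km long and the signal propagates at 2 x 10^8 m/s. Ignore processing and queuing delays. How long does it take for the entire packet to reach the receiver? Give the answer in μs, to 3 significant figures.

3380 μs

L = 9200 bits.
Transmission delay = L/R = 9200 / 2730000 = 3369.96 μs.
Propagation delay = d/s = 1100 m / 200000000 m/s = 5.5 μs.
Total = 3380 μs.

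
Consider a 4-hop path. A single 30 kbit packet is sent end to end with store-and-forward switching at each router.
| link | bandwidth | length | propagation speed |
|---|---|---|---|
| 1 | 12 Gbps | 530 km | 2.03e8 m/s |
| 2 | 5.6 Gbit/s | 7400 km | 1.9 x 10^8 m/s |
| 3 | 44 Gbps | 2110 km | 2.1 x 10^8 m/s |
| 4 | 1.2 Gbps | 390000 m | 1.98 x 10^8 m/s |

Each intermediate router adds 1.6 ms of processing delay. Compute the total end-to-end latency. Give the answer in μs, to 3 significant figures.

58400 μs

L = 30000 bits.
Transmission delays (L/R per hop): 2.5, 5.35714, 0.681818, 25 μs; sum = 33.539 μs.
Propagation delays (d/s per hop): 2610.84, 38947.4, 10047.6, 1969.7 μs; sum = 53575.5 μs.
Processing at 3 router(s): 3 × 1.6 ms = 4800 μs.
End-to-end = 58400 μs.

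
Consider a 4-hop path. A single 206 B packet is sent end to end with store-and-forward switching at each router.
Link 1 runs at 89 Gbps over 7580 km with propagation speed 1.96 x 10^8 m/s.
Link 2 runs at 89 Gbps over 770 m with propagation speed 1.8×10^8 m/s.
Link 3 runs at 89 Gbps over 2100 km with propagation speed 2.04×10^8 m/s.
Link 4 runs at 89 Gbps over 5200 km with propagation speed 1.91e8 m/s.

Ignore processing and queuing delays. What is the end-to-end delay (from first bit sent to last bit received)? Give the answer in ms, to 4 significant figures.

76.20 ms

L = 206 × 8 = 1648 bits.
Transmission delay per hop = L/R = 1648/89000000000 = 1.85169e-05 ms; 4 hops → 7.40674e-05 ms.
Propagation delays (d/s per hop): 38.6735, 0.00427778, 10.2941, 27.2251 ms; sum = 76.197 ms.
End-to-end = 76.20 ms.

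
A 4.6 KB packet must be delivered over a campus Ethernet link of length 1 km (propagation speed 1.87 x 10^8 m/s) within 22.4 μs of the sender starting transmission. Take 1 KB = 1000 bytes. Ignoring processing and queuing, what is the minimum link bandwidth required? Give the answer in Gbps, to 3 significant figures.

2.16 Gbps

L = 36800 bits.
Propagation delay = 1000 / 187000000 = 5.34759 μs.
Transmission budget = 22.4 − 5.34759 = 17.0524 μs.
R ≥ L / t_tx = 36800 bits / 1.70524e-05 s = 2.16 Gbps.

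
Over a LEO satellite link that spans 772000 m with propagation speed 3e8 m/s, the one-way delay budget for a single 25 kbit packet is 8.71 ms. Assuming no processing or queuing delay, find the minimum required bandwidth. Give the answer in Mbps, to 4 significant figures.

4.074 Mbps

Propagation delay = 772000 / 300000000 = 2.57333 ms.
Transmission budget = 8.71 − 2.57333 = 6.13667 ms.
R ≥ L / t_tx = 25000 bits / 0.00613667 s = 4.074 Mbps.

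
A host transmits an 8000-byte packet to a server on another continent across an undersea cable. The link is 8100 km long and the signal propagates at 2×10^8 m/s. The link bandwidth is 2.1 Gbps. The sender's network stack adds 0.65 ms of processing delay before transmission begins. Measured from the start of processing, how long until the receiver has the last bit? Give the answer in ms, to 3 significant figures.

L = 8000 × 8 = 64000 bits.
Transmission delay = L/R = 64000 / 2100000000 = 0.0304762 ms.
Propagation delay = d/s = 8100000 m / 200000000 m/s = 40.5 ms.
Plus processing delay 0.65 ms = 0.65 ms.
Total = 41.2 ms.

41.2 ms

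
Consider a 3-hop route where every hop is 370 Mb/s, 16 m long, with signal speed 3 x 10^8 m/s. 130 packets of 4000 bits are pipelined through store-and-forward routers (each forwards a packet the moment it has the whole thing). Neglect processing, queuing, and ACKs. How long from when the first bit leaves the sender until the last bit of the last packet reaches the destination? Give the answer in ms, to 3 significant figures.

1.43 ms

Per-hop transmission t_tx = L/R = 4000/370000000 = 0.0108108 ms.
Per-hop propagation t_prop = 16/300000000 = 5.33333e-05 ms.
Pipeline fill: first packet needs 3·t_tx to clear all hops; remaining 129 packets each add one t_tx.
Total = (3+130-1)·t_tx + 3·t_prop = 132·0.0108108 + 3·5.33333e-05 = 1.43 ms.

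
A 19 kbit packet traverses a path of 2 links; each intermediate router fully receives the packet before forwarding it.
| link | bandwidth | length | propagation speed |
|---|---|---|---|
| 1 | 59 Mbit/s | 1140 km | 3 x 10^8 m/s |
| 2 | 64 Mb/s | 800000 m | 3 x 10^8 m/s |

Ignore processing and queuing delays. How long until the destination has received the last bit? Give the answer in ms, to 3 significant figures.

L = 19000 bits.
Transmission delays (L/R per hop): 0.322034, 0.296875 ms; sum = 0.618909 ms.
Propagation delays (d/s per hop): 3.8, 2.66667 ms; sum = 6.46667 ms.
End-to-end = 7.09 ms.

7.09 ms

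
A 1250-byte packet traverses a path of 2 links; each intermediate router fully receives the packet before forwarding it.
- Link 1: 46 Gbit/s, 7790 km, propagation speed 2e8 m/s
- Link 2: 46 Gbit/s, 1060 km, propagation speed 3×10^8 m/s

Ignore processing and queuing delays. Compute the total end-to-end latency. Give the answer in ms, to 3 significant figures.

L = 1250 × 8 = 10000 bits.
Transmission delay per hop = L/R = 10000/46000000000 = 0.000217391 ms; 2 hops → 0.000434783 ms.
Propagation delays (d/s per hop): 38.95, 3.53333 ms; sum = 42.4833 ms.
End-to-end = 42.5 ms.

42.5 ms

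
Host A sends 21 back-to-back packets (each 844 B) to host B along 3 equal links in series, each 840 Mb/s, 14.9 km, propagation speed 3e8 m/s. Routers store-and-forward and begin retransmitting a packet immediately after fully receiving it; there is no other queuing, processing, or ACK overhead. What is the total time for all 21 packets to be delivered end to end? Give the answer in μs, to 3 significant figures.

334 μs

Per-hop transmission t_tx = L/R = 6752/840000000 = 8.0381 μs.
Per-hop propagation t_prop = 14900/300000000 = 49.6667 μs.
Pipeline fill: first packet needs 3·t_tx to clear all hops; remaining 20 packets each add one t_tx.
Total = (3+21-1)·t_tx + 3·t_prop = 23·8.0381 + 3·49.6667 = 334 μs.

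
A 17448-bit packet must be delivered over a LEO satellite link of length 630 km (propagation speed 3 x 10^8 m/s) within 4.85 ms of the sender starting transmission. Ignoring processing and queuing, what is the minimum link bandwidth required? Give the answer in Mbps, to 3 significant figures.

Propagation delay = 630000 / 300000000 = 2.1 ms.
Transmission budget = 4.85 − 2.1 = 2.75 ms.
R ≥ L / t_tx = 17448 bits / 0.00275 s = 6.34 Mbps.

6.34 Mbps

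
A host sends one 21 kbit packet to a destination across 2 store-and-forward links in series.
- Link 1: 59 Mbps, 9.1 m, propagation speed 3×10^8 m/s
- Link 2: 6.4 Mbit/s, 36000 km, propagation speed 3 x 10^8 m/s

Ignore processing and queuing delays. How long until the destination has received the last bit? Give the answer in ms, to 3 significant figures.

124 ms

L = 21000 bits.
Transmission delays (L/R per hop): 0.355932, 3.28125 ms; sum = 3.63718 ms.
Propagation delays (d/s per hop): 3.03333e-05, 120 ms; sum = 120 ms.
End-to-end = 124 ms.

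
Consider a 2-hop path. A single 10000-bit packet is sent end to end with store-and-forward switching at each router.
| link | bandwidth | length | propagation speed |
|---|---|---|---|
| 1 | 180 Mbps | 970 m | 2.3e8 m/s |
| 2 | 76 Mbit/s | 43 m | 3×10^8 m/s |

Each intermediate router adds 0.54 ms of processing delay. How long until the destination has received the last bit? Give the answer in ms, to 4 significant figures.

0.7315 ms

Transmission delays (L/R per hop): 0.0555556, 0.131579 ms; sum = 0.187135 ms.
Propagation delays (d/s per hop): 0.00421739, 0.000143333 ms; sum = 0.00436072 ms.
Processing at 1 router(s): 1 × 0.54 ms = 0.54 ms.
End-to-end = 0.7315 ms.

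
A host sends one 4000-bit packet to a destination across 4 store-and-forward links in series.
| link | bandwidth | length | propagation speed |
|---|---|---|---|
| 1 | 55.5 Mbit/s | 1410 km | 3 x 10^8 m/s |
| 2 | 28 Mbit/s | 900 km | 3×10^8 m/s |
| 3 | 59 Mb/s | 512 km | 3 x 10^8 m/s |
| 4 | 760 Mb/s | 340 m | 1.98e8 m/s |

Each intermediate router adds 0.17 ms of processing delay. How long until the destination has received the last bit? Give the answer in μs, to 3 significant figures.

10200 μs

Transmission delays (L/R per hop): 72.0721, 142.857, 67.7966, 5.26316 μs; sum = 287.989 μs.
Propagation delays (d/s per hop): 4700, 3000, 1706.67, 1.71717 μs; sum = 9408.38 μs.
Processing at 3 router(s): 3 × 0.17 ms = 510 μs.
End-to-end = 10200 μs.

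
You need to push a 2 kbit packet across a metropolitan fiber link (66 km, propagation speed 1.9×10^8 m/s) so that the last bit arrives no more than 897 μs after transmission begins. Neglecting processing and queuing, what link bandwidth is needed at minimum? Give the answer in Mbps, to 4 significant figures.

3.639 Mbps

Propagation delay = 66000 / 190000000 = 347.368 μs.
Transmission budget = 897 − 347.368 = 549.632 μs.
R ≥ L / t_tx = 2000 bits / 0.000549632 s = 3.639 Mbps.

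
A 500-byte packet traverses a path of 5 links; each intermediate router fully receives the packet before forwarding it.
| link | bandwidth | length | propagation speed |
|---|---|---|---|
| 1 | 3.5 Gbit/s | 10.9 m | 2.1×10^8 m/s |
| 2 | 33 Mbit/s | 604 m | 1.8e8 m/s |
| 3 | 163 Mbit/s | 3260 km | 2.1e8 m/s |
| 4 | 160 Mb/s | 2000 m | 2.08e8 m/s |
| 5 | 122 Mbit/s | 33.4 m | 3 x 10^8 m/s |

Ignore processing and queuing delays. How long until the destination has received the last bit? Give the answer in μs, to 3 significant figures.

L = 500 × 8 = 4000 bits.
Transmission delays (L/R per hop): 1.14286, 121.212, 24.5399, 25, 32.7869 μs; sum = 204.682 μs.
Propagation delays (d/s per hop): 0.0519048, 3.35556, 15523.8, 9.61538, 0.111333 μs; sum = 15536.9 μs.
End-to-end = 15700 μs.

15700 μs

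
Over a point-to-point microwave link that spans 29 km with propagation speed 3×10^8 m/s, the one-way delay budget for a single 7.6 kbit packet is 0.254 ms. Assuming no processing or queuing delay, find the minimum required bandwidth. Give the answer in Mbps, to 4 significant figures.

Propagation delay = 29000 / 300000000 = 0.0966667 ms.
Transmission budget = 0.254 − 0.0966667 = 0.157333 ms.
R ≥ L / t_tx = 7600 bits / 0.000157333 s = 48.31 Mbps.

48.31 Mbps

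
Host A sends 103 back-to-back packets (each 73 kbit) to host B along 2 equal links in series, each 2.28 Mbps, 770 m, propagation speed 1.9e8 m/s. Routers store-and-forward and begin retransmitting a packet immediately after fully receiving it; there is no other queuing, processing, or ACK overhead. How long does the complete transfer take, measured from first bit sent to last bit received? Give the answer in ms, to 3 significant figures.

Per-hop transmission t_tx = L/R = 73000/2280000 = 32.0175 ms.
Per-hop propagation t_prop = 770/190000000 = 0.00405263 ms.
Pipeline fill: first packet needs 2·t_tx to clear all hops; remaining 102 packets each add one t_tx.
Total = (2+103-1)·t_tx + 2·t_prop = 104·32.0175 + 2·0.00405263 = 3330 ms.

3330 ms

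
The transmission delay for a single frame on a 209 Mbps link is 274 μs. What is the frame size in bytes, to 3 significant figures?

L = R × t_tx = 209000000 b/s × 0.000274 s = 57266 bits.
In bytes: 57266 / 8 = 7160 bytes.

7160 bytes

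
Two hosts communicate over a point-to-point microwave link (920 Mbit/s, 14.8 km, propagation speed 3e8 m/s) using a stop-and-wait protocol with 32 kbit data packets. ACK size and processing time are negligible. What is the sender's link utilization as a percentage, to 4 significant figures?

26.06 %

t_tx = L/R = 32000/920000000 = 3.47826e-05 s.
t_prop = 14800/300000000 = 4.93333e-05 s; RTT = 9.86667e-05 s.
Cycle = t_tx + RTT = 0.000133449 s.
Utilization = t_tx / cycle = 3.47826e-05/0.000133449 = 26.06 %.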